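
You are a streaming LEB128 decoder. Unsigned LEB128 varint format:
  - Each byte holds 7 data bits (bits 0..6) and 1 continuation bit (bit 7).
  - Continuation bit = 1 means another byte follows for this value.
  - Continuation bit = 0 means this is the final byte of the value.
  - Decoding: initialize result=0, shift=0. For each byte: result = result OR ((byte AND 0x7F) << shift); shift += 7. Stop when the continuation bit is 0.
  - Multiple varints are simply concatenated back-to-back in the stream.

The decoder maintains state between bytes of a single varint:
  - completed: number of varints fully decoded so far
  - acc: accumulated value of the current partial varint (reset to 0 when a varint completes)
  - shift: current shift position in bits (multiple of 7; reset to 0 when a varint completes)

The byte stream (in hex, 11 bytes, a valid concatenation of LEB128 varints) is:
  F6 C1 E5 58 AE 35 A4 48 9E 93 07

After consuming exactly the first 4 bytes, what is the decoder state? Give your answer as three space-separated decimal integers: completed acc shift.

byte[0]=0xF6 cont=1 payload=0x76: acc |= 118<<0 -> completed=0 acc=118 shift=7
byte[1]=0xC1 cont=1 payload=0x41: acc |= 65<<7 -> completed=0 acc=8438 shift=14
byte[2]=0xE5 cont=1 payload=0x65: acc |= 101<<14 -> completed=0 acc=1663222 shift=21
byte[3]=0x58 cont=0 payload=0x58: varint #1 complete (value=186212598); reset -> completed=1 acc=0 shift=0

Answer: 1 0 0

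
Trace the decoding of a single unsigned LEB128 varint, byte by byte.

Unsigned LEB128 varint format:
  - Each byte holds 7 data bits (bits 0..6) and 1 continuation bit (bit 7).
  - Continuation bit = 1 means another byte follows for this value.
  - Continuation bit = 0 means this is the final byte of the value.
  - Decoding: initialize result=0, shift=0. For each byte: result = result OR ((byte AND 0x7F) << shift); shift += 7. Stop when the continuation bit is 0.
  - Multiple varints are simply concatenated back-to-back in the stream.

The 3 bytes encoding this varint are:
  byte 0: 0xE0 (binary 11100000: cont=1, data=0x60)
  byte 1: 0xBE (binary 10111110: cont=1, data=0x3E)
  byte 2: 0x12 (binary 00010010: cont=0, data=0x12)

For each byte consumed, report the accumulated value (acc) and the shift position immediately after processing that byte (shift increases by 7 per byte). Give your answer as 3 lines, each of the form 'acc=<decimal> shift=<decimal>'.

Answer: acc=96 shift=7
acc=8032 shift=14
acc=302944 shift=21

Derivation:
byte 0=0xE0: payload=0x60=96, contrib = 96<<0 = 96; acc -> 96, shift -> 7
byte 1=0xBE: payload=0x3E=62, contrib = 62<<7 = 7936; acc -> 8032, shift -> 14
byte 2=0x12: payload=0x12=18, contrib = 18<<14 = 294912; acc -> 302944, shift -> 21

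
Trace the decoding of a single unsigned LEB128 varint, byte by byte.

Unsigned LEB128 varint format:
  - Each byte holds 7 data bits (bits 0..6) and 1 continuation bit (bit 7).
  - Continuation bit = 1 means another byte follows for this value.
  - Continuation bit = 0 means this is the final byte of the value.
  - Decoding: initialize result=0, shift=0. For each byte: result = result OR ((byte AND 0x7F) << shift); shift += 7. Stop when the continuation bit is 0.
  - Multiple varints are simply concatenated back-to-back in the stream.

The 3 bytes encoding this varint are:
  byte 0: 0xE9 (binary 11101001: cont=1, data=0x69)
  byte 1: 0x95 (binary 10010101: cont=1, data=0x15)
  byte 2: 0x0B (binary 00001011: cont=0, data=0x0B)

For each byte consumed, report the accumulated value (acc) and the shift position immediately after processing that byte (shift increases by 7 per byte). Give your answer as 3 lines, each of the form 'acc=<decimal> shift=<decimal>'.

byte 0=0xE9: payload=0x69=105, contrib = 105<<0 = 105; acc -> 105, shift -> 7
byte 1=0x95: payload=0x15=21, contrib = 21<<7 = 2688; acc -> 2793, shift -> 14
byte 2=0x0B: payload=0x0B=11, contrib = 11<<14 = 180224; acc -> 183017, shift -> 21

Answer: acc=105 shift=7
acc=2793 shift=14
acc=183017 shift=21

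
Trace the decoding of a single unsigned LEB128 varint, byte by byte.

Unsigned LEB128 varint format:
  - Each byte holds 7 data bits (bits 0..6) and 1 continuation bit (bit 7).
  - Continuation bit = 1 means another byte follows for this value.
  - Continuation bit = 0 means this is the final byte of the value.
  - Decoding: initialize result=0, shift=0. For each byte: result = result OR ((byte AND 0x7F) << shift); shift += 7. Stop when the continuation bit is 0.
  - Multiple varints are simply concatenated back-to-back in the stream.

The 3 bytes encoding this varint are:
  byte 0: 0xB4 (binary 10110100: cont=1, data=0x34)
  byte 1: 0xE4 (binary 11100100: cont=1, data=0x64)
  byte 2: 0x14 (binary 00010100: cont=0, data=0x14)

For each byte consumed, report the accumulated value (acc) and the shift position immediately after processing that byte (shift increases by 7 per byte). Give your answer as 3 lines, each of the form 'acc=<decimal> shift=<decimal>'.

byte 0=0xB4: payload=0x34=52, contrib = 52<<0 = 52; acc -> 52, shift -> 7
byte 1=0xE4: payload=0x64=100, contrib = 100<<7 = 12800; acc -> 12852, shift -> 14
byte 2=0x14: payload=0x14=20, contrib = 20<<14 = 327680; acc -> 340532, shift -> 21

Answer: acc=52 shift=7
acc=12852 shift=14
acc=340532 shift=21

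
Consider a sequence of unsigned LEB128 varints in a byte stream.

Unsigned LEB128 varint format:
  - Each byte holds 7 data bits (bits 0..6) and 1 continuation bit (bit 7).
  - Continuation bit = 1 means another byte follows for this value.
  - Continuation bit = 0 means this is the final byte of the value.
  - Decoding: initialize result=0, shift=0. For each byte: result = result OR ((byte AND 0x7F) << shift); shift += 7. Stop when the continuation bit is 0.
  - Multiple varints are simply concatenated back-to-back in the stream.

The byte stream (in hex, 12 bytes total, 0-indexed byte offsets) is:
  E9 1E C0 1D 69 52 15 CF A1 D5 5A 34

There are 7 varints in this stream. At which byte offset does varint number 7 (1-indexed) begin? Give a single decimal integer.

  byte[0]=0xE9 cont=1 payload=0x69=105: acc |= 105<<0 -> acc=105 shift=7
  byte[1]=0x1E cont=0 payload=0x1E=30: acc |= 30<<7 -> acc=3945 shift=14 [end]
Varint 1: bytes[0:2] = E9 1E -> value 3945 (2 byte(s))
  byte[2]=0xC0 cont=1 payload=0x40=64: acc |= 64<<0 -> acc=64 shift=7
  byte[3]=0x1D cont=0 payload=0x1D=29: acc |= 29<<7 -> acc=3776 shift=14 [end]
Varint 2: bytes[2:4] = C0 1D -> value 3776 (2 byte(s))
  byte[4]=0x69 cont=0 payload=0x69=105: acc |= 105<<0 -> acc=105 shift=7 [end]
Varint 3: bytes[4:5] = 69 -> value 105 (1 byte(s))
  byte[5]=0x52 cont=0 payload=0x52=82: acc |= 82<<0 -> acc=82 shift=7 [end]
Varint 4: bytes[5:6] = 52 -> value 82 (1 byte(s))
  byte[6]=0x15 cont=0 payload=0x15=21: acc |= 21<<0 -> acc=21 shift=7 [end]
Varint 5: bytes[6:7] = 15 -> value 21 (1 byte(s))
  byte[7]=0xCF cont=1 payload=0x4F=79: acc |= 79<<0 -> acc=79 shift=7
  byte[8]=0xA1 cont=1 payload=0x21=33: acc |= 33<<7 -> acc=4303 shift=14
  byte[9]=0xD5 cont=1 payload=0x55=85: acc |= 85<<14 -> acc=1396943 shift=21
  byte[10]=0x5A cont=0 payload=0x5A=90: acc |= 90<<21 -> acc=190140623 shift=28 [end]
Varint 6: bytes[7:11] = CF A1 D5 5A -> value 190140623 (4 byte(s))
  byte[11]=0x34 cont=0 payload=0x34=52: acc |= 52<<0 -> acc=52 shift=7 [end]
Varint 7: bytes[11:12] = 34 -> value 52 (1 byte(s))

Answer: 11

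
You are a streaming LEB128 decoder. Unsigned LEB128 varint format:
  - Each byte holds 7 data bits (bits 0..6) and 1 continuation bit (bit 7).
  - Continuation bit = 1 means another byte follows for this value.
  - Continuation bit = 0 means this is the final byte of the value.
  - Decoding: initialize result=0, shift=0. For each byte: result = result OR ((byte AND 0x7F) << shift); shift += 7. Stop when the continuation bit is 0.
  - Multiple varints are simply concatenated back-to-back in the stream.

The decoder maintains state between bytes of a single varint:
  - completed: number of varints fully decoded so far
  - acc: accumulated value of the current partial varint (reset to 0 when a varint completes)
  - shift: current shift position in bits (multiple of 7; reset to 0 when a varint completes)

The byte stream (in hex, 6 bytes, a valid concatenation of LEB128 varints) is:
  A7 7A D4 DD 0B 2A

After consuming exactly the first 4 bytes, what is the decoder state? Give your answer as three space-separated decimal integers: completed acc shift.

Answer: 1 11988 14

Derivation:
byte[0]=0xA7 cont=1 payload=0x27: acc |= 39<<0 -> completed=0 acc=39 shift=7
byte[1]=0x7A cont=0 payload=0x7A: varint #1 complete (value=15655); reset -> completed=1 acc=0 shift=0
byte[2]=0xD4 cont=1 payload=0x54: acc |= 84<<0 -> completed=1 acc=84 shift=7
byte[3]=0xDD cont=1 payload=0x5D: acc |= 93<<7 -> completed=1 acc=11988 shift=14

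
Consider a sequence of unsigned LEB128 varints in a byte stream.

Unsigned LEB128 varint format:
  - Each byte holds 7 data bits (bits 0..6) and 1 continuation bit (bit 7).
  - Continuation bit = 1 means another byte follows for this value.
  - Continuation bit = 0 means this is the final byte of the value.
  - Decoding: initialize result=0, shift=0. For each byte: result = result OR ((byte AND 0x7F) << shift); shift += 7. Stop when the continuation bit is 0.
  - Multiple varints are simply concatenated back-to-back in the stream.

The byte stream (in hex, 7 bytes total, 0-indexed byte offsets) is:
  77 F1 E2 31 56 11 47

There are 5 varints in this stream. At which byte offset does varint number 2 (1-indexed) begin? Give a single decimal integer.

Answer: 1

Derivation:
  byte[0]=0x77 cont=0 payload=0x77=119: acc |= 119<<0 -> acc=119 shift=7 [end]
Varint 1: bytes[0:1] = 77 -> value 119 (1 byte(s))
  byte[1]=0xF1 cont=1 payload=0x71=113: acc |= 113<<0 -> acc=113 shift=7
  byte[2]=0xE2 cont=1 payload=0x62=98: acc |= 98<<7 -> acc=12657 shift=14
  byte[3]=0x31 cont=0 payload=0x31=49: acc |= 49<<14 -> acc=815473 shift=21 [end]
Varint 2: bytes[1:4] = F1 E2 31 -> value 815473 (3 byte(s))
  byte[4]=0x56 cont=0 payload=0x56=86: acc |= 86<<0 -> acc=86 shift=7 [end]
Varint 3: bytes[4:5] = 56 -> value 86 (1 byte(s))
  byte[5]=0x11 cont=0 payload=0x11=17: acc |= 17<<0 -> acc=17 shift=7 [end]
Varint 4: bytes[5:6] = 11 -> value 17 (1 byte(s))
  byte[6]=0x47 cont=0 payload=0x47=71: acc |= 71<<0 -> acc=71 shift=7 [end]
Varint 5: bytes[6:7] = 47 -> value 71 (1 byte(s))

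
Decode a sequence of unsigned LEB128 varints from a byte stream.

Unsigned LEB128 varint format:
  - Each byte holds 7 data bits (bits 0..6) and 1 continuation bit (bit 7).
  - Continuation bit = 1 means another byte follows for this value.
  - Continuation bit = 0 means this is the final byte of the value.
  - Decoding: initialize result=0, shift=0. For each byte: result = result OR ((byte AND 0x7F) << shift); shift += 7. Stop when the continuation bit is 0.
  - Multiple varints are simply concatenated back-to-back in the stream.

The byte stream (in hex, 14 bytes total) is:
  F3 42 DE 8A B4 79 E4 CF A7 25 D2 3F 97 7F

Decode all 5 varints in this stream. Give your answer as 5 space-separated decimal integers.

  byte[0]=0xF3 cont=1 payload=0x73=115: acc |= 115<<0 -> acc=115 shift=7
  byte[1]=0x42 cont=0 payload=0x42=66: acc |= 66<<7 -> acc=8563 shift=14 [end]
Varint 1: bytes[0:2] = F3 42 -> value 8563 (2 byte(s))
  byte[2]=0xDE cont=1 payload=0x5E=94: acc |= 94<<0 -> acc=94 shift=7
  byte[3]=0x8A cont=1 payload=0x0A=10: acc |= 10<<7 -> acc=1374 shift=14
  byte[4]=0xB4 cont=1 payload=0x34=52: acc |= 52<<14 -> acc=853342 shift=21
  byte[5]=0x79 cont=0 payload=0x79=121: acc |= 121<<21 -> acc=254608734 shift=28 [end]
Varint 2: bytes[2:6] = DE 8A B4 79 -> value 254608734 (4 byte(s))
  byte[6]=0xE4 cont=1 payload=0x64=100: acc |= 100<<0 -> acc=100 shift=7
  byte[7]=0xCF cont=1 payload=0x4F=79: acc |= 79<<7 -> acc=10212 shift=14
  byte[8]=0xA7 cont=1 payload=0x27=39: acc |= 39<<14 -> acc=649188 shift=21
  byte[9]=0x25 cont=0 payload=0x25=37: acc |= 37<<21 -> acc=78243812 shift=28 [end]
Varint 3: bytes[6:10] = E4 CF A7 25 -> value 78243812 (4 byte(s))
  byte[10]=0xD2 cont=1 payload=0x52=82: acc |= 82<<0 -> acc=82 shift=7
  byte[11]=0x3F cont=0 payload=0x3F=63: acc |= 63<<7 -> acc=8146 shift=14 [end]
Varint 4: bytes[10:12] = D2 3F -> value 8146 (2 byte(s))
  byte[12]=0x97 cont=1 payload=0x17=23: acc |= 23<<0 -> acc=23 shift=7
  byte[13]=0x7F cont=0 payload=0x7F=127: acc |= 127<<7 -> acc=16279 shift=14 [end]
Varint 5: bytes[12:14] = 97 7F -> value 16279 (2 byte(s))

Answer: 8563 254608734 78243812 8146 16279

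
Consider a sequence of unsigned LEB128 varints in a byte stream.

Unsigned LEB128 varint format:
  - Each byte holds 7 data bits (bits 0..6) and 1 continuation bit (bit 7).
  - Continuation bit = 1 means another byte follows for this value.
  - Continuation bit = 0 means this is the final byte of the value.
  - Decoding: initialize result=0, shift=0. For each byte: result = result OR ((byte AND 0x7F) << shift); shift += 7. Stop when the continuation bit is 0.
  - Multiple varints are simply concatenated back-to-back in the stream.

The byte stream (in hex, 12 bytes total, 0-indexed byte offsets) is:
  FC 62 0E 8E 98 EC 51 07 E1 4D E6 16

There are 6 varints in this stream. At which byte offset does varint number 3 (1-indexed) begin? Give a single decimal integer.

Answer: 3

Derivation:
  byte[0]=0xFC cont=1 payload=0x7C=124: acc |= 124<<0 -> acc=124 shift=7
  byte[1]=0x62 cont=0 payload=0x62=98: acc |= 98<<7 -> acc=12668 shift=14 [end]
Varint 1: bytes[0:2] = FC 62 -> value 12668 (2 byte(s))
  byte[2]=0x0E cont=0 payload=0x0E=14: acc |= 14<<0 -> acc=14 shift=7 [end]
Varint 2: bytes[2:3] = 0E -> value 14 (1 byte(s))
  byte[3]=0x8E cont=1 payload=0x0E=14: acc |= 14<<0 -> acc=14 shift=7
  byte[4]=0x98 cont=1 payload=0x18=24: acc |= 24<<7 -> acc=3086 shift=14
  byte[5]=0xEC cont=1 payload=0x6C=108: acc |= 108<<14 -> acc=1772558 shift=21
  byte[6]=0x51 cont=0 payload=0x51=81: acc |= 81<<21 -> acc=171641870 shift=28 [end]
Varint 3: bytes[3:7] = 8E 98 EC 51 -> value 171641870 (4 byte(s))
  byte[7]=0x07 cont=0 payload=0x07=7: acc |= 7<<0 -> acc=7 shift=7 [end]
Varint 4: bytes[7:8] = 07 -> value 7 (1 byte(s))
  byte[8]=0xE1 cont=1 payload=0x61=97: acc |= 97<<0 -> acc=97 shift=7
  byte[9]=0x4D cont=0 payload=0x4D=77: acc |= 77<<7 -> acc=9953 shift=14 [end]
Varint 5: bytes[8:10] = E1 4D -> value 9953 (2 byte(s))
  byte[10]=0xE6 cont=1 payload=0x66=102: acc |= 102<<0 -> acc=102 shift=7
  byte[11]=0x16 cont=0 payload=0x16=22: acc |= 22<<7 -> acc=2918 shift=14 [end]
Varint 6: bytes[10:12] = E6 16 -> value 2918 (2 byte(s))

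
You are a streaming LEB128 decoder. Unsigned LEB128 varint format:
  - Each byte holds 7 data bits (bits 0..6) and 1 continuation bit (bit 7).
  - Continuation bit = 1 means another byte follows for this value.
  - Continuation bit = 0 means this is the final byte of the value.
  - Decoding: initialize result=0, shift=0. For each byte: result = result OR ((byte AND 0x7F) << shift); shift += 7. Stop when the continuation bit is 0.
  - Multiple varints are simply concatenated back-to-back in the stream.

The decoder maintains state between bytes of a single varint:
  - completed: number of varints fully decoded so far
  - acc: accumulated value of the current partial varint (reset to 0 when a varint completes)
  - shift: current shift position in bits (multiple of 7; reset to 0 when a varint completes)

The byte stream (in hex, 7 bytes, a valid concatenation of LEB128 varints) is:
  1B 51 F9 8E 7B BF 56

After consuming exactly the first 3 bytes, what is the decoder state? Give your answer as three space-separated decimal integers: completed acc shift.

byte[0]=0x1B cont=0 payload=0x1B: varint #1 complete (value=27); reset -> completed=1 acc=0 shift=0
byte[1]=0x51 cont=0 payload=0x51: varint #2 complete (value=81); reset -> completed=2 acc=0 shift=0
byte[2]=0xF9 cont=1 payload=0x79: acc |= 121<<0 -> completed=2 acc=121 shift=7

Answer: 2 121 7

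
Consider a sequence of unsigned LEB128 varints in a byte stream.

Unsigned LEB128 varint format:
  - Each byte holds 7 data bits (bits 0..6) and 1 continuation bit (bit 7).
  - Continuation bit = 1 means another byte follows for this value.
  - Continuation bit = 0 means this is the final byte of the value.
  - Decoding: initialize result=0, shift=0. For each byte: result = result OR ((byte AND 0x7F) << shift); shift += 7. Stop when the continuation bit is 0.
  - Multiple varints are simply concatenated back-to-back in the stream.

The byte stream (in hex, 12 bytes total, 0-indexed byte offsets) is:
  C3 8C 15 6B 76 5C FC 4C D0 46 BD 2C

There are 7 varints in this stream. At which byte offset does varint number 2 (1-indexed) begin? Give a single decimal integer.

  byte[0]=0xC3 cont=1 payload=0x43=67: acc |= 67<<0 -> acc=67 shift=7
  byte[1]=0x8C cont=1 payload=0x0C=12: acc |= 12<<7 -> acc=1603 shift=14
  byte[2]=0x15 cont=0 payload=0x15=21: acc |= 21<<14 -> acc=345667 shift=21 [end]
Varint 1: bytes[0:3] = C3 8C 15 -> value 345667 (3 byte(s))
  byte[3]=0x6B cont=0 payload=0x6B=107: acc |= 107<<0 -> acc=107 shift=7 [end]
Varint 2: bytes[3:4] = 6B -> value 107 (1 byte(s))
  byte[4]=0x76 cont=0 payload=0x76=118: acc |= 118<<0 -> acc=118 shift=7 [end]
Varint 3: bytes[4:5] = 76 -> value 118 (1 byte(s))
  byte[5]=0x5C cont=0 payload=0x5C=92: acc |= 92<<0 -> acc=92 shift=7 [end]
Varint 4: bytes[5:6] = 5C -> value 92 (1 byte(s))
  byte[6]=0xFC cont=1 payload=0x7C=124: acc |= 124<<0 -> acc=124 shift=7
  byte[7]=0x4C cont=0 payload=0x4C=76: acc |= 76<<7 -> acc=9852 shift=14 [end]
Varint 5: bytes[6:8] = FC 4C -> value 9852 (2 byte(s))
  byte[8]=0xD0 cont=1 payload=0x50=80: acc |= 80<<0 -> acc=80 shift=7
  byte[9]=0x46 cont=0 payload=0x46=70: acc |= 70<<7 -> acc=9040 shift=14 [end]
Varint 6: bytes[8:10] = D0 46 -> value 9040 (2 byte(s))
  byte[10]=0xBD cont=1 payload=0x3D=61: acc |= 61<<0 -> acc=61 shift=7
  byte[11]=0x2C cont=0 payload=0x2C=44: acc |= 44<<7 -> acc=5693 shift=14 [end]
Varint 7: bytes[10:12] = BD 2C -> value 5693 (2 byte(s))

Answer: 3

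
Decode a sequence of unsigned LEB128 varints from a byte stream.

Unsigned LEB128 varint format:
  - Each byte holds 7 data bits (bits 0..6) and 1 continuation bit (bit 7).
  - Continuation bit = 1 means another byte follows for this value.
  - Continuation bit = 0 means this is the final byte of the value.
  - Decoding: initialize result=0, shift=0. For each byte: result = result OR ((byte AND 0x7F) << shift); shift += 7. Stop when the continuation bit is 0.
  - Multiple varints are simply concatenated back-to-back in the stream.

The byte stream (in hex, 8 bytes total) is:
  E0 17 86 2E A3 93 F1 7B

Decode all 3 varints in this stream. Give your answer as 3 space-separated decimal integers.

Answer: 3040 5894 259803555

Derivation:
  byte[0]=0xE0 cont=1 payload=0x60=96: acc |= 96<<0 -> acc=96 shift=7
  byte[1]=0x17 cont=0 payload=0x17=23: acc |= 23<<7 -> acc=3040 shift=14 [end]
Varint 1: bytes[0:2] = E0 17 -> value 3040 (2 byte(s))
  byte[2]=0x86 cont=1 payload=0x06=6: acc |= 6<<0 -> acc=6 shift=7
  byte[3]=0x2E cont=0 payload=0x2E=46: acc |= 46<<7 -> acc=5894 shift=14 [end]
Varint 2: bytes[2:4] = 86 2E -> value 5894 (2 byte(s))
  byte[4]=0xA3 cont=1 payload=0x23=35: acc |= 35<<0 -> acc=35 shift=7
  byte[5]=0x93 cont=1 payload=0x13=19: acc |= 19<<7 -> acc=2467 shift=14
  byte[6]=0xF1 cont=1 payload=0x71=113: acc |= 113<<14 -> acc=1853859 shift=21
  byte[7]=0x7B cont=0 payload=0x7B=123: acc |= 123<<21 -> acc=259803555 shift=28 [end]
Varint 3: bytes[4:8] = A3 93 F1 7B -> value 259803555 (4 byte(s))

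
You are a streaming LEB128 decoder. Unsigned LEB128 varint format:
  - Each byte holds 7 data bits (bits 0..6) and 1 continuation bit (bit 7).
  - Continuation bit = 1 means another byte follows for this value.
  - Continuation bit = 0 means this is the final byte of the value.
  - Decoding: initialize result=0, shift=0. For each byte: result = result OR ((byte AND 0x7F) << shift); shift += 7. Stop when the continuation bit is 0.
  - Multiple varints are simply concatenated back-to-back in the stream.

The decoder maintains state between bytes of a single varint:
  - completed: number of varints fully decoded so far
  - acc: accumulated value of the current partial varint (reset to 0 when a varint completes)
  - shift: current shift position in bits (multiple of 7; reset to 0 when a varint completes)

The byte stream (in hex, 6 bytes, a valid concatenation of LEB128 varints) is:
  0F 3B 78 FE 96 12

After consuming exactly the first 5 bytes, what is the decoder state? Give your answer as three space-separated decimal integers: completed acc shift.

byte[0]=0x0F cont=0 payload=0x0F: varint #1 complete (value=15); reset -> completed=1 acc=0 shift=0
byte[1]=0x3B cont=0 payload=0x3B: varint #2 complete (value=59); reset -> completed=2 acc=0 shift=0
byte[2]=0x78 cont=0 payload=0x78: varint #3 complete (value=120); reset -> completed=3 acc=0 shift=0
byte[3]=0xFE cont=1 payload=0x7E: acc |= 126<<0 -> completed=3 acc=126 shift=7
byte[4]=0x96 cont=1 payload=0x16: acc |= 22<<7 -> completed=3 acc=2942 shift=14

Answer: 3 2942 14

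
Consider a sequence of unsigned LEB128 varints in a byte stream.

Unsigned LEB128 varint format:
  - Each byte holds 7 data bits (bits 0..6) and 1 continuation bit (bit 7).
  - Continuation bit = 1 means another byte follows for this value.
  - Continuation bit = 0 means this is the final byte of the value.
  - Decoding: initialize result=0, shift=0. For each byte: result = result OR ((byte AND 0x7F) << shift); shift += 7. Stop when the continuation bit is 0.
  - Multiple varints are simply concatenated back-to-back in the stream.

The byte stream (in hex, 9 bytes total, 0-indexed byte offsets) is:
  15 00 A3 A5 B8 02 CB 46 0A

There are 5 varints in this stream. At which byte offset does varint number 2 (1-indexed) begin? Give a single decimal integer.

Answer: 1

Derivation:
  byte[0]=0x15 cont=0 payload=0x15=21: acc |= 21<<0 -> acc=21 shift=7 [end]
Varint 1: bytes[0:1] = 15 -> value 21 (1 byte(s))
  byte[1]=0x00 cont=0 payload=0x00=0: acc |= 0<<0 -> acc=0 shift=7 [end]
Varint 2: bytes[1:2] = 00 -> value 0 (1 byte(s))
  byte[2]=0xA3 cont=1 payload=0x23=35: acc |= 35<<0 -> acc=35 shift=7
  byte[3]=0xA5 cont=1 payload=0x25=37: acc |= 37<<7 -> acc=4771 shift=14
  byte[4]=0xB8 cont=1 payload=0x38=56: acc |= 56<<14 -> acc=922275 shift=21
  byte[5]=0x02 cont=0 payload=0x02=2: acc |= 2<<21 -> acc=5116579 shift=28 [end]
Varint 3: bytes[2:6] = A3 A5 B8 02 -> value 5116579 (4 byte(s))
  byte[6]=0xCB cont=1 payload=0x4B=75: acc |= 75<<0 -> acc=75 shift=7
  byte[7]=0x46 cont=0 payload=0x46=70: acc |= 70<<7 -> acc=9035 shift=14 [end]
Varint 4: bytes[6:8] = CB 46 -> value 9035 (2 byte(s))
  byte[8]=0x0A cont=0 payload=0x0A=10: acc |= 10<<0 -> acc=10 shift=7 [end]
Varint 5: bytes[8:9] = 0A -> value 10 (1 byte(s))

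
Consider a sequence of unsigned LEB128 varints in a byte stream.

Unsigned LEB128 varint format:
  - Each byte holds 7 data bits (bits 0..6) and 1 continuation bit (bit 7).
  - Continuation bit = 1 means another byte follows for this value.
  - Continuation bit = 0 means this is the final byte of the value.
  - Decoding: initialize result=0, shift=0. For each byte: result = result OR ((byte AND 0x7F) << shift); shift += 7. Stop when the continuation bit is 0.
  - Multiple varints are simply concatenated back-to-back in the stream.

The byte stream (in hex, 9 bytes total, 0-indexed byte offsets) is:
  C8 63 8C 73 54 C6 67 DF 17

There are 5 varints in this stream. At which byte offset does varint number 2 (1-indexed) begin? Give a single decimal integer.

Answer: 2

Derivation:
  byte[0]=0xC8 cont=1 payload=0x48=72: acc |= 72<<0 -> acc=72 shift=7
  byte[1]=0x63 cont=0 payload=0x63=99: acc |= 99<<7 -> acc=12744 shift=14 [end]
Varint 1: bytes[0:2] = C8 63 -> value 12744 (2 byte(s))
  byte[2]=0x8C cont=1 payload=0x0C=12: acc |= 12<<0 -> acc=12 shift=7
  byte[3]=0x73 cont=0 payload=0x73=115: acc |= 115<<7 -> acc=14732 shift=14 [end]
Varint 2: bytes[2:4] = 8C 73 -> value 14732 (2 byte(s))
  byte[4]=0x54 cont=0 payload=0x54=84: acc |= 84<<0 -> acc=84 shift=7 [end]
Varint 3: bytes[4:5] = 54 -> value 84 (1 byte(s))
  byte[5]=0xC6 cont=1 payload=0x46=70: acc |= 70<<0 -> acc=70 shift=7
  byte[6]=0x67 cont=0 payload=0x67=103: acc |= 103<<7 -> acc=13254 shift=14 [end]
Varint 4: bytes[5:7] = C6 67 -> value 13254 (2 byte(s))
  byte[7]=0xDF cont=1 payload=0x5F=95: acc |= 95<<0 -> acc=95 shift=7
  byte[8]=0x17 cont=0 payload=0x17=23: acc |= 23<<7 -> acc=3039 shift=14 [end]
Varint 5: bytes[7:9] = DF 17 -> value 3039 (2 byte(s))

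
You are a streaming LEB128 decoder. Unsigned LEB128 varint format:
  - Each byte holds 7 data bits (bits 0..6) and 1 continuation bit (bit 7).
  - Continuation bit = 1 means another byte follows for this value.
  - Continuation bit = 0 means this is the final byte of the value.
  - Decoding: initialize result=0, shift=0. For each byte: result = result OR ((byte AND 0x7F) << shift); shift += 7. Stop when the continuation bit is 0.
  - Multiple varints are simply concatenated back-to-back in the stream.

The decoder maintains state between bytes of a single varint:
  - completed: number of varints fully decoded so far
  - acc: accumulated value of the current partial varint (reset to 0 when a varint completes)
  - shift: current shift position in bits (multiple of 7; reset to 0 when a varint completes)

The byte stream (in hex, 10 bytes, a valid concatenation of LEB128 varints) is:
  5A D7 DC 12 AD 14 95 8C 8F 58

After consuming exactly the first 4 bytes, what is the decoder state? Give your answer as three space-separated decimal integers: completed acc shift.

Answer: 2 0 0

Derivation:
byte[0]=0x5A cont=0 payload=0x5A: varint #1 complete (value=90); reset -> completed=1 acc=0 shift=0
byte[1]=0xD7 cont=1 payload=0x57: acc |= 87<<0 -> completed=1 acc=87 shift=7
byte[2]=0xDC cont=1 payload=0x5C: acc |= 92<<7 -> completed=1 acc=11863 shift=14
byte[3]=0x12 cont=0 payload=0x12: varint #2 complete (value=306775); reset -> completed=2 acc=0 shift=0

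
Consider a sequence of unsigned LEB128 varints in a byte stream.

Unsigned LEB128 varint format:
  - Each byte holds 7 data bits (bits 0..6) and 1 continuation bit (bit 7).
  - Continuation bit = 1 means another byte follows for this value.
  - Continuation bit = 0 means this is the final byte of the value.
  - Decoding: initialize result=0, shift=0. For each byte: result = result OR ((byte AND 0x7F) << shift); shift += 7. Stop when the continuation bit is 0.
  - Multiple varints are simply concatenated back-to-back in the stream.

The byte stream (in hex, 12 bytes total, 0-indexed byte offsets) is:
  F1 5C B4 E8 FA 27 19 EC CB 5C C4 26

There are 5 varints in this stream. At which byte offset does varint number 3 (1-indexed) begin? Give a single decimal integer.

Answer: 6

Derivation:
  byte[0]=0xF1 cont=1 payload=0x71=113: acc |= 113<<0 -> acc=113 shift=7
  byte[1]=0x5C cont=0 payload=0x5C=92: acc |= 92<<7 -> acc=11889 shift=14 [end]
Varint 1: bytes[0:2] = F1 5C -> value 11889 (2 byte(s))
  byte[2]=0xB4 cont=1 payload=0x34=52: acc |= 52<<0 -> acc=52 shift=7
  byte[3]=0xE8 cont=1 payload=0x68=104: acc |= 104<<7 -> acc=13364 shift=14
  byte[4]=0xFA cont=1 payload=0x7A=122: acc |= 122<<14 -> acc=2012212 shift=21
  byte[5]=0x27 cont=0 payload=0x27=39: acc |= 39<<21 -> acc=83801140 shift=28 [end]
Varint 2: bytes[2:6] = B4 E8 FA 27 -> value 83801140 (4 byte(s))
  byte[6]=0x19 cont=0 payload=0x19=25: acc |= 25<<0 -> acc=25 shift=7 [end]
Varint 3: bytes[6:7] = 19 -> value 25 (1 byte(s))
  byte[7]=0xEC cont=1 payload=0x6C=108: acc |= 108<<0 -> acc=108 shift=7
  byte[8]=0xCB cont=1 payload=0x4B=75: acc |= 75<<7 -> acc=9708 shift=14
  byte[9]=0x5C cont=0 payload=0x5C=92: acc |= 92<<14 -> acc=1517036 shift=21 [end]
Varint 4: bytes[7:10] = EC CB 5C -> value 1517036 (3 byte(s))
  byte[10]=0xC4 cont=1 payload=0x44=68: acc |= 68<<0 -> acc=68 shift=7
  byte[11]=0x26 cont=0 payload=0x26=38: acc |= 38<<7 -> acc=4932 shift=14 [end]
Varint 5: bytes[10:12] = C4 26 -> value 4932 (2 byte(s))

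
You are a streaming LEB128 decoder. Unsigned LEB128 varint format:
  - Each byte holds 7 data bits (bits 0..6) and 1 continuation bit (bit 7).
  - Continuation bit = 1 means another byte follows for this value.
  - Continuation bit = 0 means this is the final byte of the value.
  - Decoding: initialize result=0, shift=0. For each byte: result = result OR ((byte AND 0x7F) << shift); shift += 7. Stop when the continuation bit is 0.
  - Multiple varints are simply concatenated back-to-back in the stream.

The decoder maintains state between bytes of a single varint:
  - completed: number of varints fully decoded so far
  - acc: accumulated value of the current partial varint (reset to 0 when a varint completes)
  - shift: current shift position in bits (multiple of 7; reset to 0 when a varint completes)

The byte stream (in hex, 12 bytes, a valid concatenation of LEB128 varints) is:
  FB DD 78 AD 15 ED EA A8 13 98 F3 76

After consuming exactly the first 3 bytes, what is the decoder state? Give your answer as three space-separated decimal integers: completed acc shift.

byte[0]=0xFB cont=1 payload=0x7B: acc |= 123<<0 -> completed=0 acc=123 shift=7
byte[1]=0xDD cont=1 payload=0x5D: acc |= 93<<7 -> completed=0 acc=12027 shift=14
byte[2]=0x78 cont=0 payload=0x78: varint #1 complete (value=1978107); reset -> completed=1 acc=0 shift=0

Answer: 1 0 0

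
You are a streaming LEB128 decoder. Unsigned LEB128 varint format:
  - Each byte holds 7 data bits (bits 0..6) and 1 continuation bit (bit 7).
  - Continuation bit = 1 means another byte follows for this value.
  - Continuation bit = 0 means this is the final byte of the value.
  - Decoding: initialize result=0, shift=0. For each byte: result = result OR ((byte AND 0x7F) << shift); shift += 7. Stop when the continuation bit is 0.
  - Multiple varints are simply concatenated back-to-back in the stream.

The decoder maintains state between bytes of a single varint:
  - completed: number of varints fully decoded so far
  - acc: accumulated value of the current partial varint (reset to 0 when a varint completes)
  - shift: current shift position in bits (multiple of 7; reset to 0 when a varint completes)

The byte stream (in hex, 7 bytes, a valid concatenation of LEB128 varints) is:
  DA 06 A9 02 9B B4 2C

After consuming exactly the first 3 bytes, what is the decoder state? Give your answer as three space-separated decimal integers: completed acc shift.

byte[0]=0xDA cont=1 payload=0x5A: acc |= 90<<0 -> completed=0 acc=90 shift=7
byte[1]=0x06 cont=0 payload=0x06: varint #1 complete (value=858); reset -> completed=1 acc=0 shift=0
byte[2]=0xA9 cont=1 payload=0x29: acc |= 41<<0 -> completed=1 acc=41 shift=7

Answer: 1 41 7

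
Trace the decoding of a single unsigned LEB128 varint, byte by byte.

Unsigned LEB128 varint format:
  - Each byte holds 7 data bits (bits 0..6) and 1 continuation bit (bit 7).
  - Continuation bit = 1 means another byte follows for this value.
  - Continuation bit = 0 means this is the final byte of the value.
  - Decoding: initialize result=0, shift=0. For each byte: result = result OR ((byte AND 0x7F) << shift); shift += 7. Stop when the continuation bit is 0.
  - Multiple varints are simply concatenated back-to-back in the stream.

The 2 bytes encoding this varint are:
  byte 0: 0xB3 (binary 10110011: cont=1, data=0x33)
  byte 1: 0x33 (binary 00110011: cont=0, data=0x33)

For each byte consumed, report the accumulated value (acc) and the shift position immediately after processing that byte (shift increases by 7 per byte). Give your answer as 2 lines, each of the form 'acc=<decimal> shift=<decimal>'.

Answer: acc=51 shift=7
acc=6579 shift=14

Derivation:
byte 0=0xB3: payload=0x33=51, contrib = 51<<0 = 51; acc -> 51, shift -> 7
byte 1=0x33: payload=0x33=51, contrib = 51<<7 = 6528; acc -> 6579, shift -> 14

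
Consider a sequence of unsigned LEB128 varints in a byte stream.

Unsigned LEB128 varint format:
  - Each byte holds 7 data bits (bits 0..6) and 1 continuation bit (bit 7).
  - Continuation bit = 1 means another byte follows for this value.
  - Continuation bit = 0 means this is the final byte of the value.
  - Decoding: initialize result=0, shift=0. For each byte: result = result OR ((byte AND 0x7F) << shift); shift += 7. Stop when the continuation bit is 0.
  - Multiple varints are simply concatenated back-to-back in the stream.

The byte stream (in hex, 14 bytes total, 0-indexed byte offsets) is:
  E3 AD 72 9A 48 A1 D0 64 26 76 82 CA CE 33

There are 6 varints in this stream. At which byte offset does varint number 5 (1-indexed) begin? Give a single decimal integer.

  byte[0]=0xE3 cont=1 payload=0x63=99: acc |= 99<<0 -> acc=99 shift=7
  byte[1]=0xAD cont=1 payload=0x2D=45: acc |= 45<<7 -> acc=5859 shift=14
  byte[2]=0x72 cont=0 payload=0x72=114: acc |= 114<<14 -> acc=1873635 shift=21 [end]
Varint 1: bytes[0:3] = E3 AD 72 -> value 1873635 (3 byte(s))
  byte[3]=0x9A cont=1 payload=0x1A=26: acc |= 26<<0 -> acc=26 shift=7
  byte[4]=0x48 cont=0 payload=0x48=72: acc |= 72<<7 -> acc=9242 shift=14 [end]
Varint 2: bytes[3:5] = 9A 48 -> value 9242 (2 byte(s))
  byte[5]=0xA1 cont=1 payload=0x21=33: acc |= 33<<0 -> acc=33 shift=7
  byte[6]=0xD0 cont=1 payload=0x50=80: acc |= 80<<7 -> acc=10273 shift=14
  byte[7]=0x64 cont=0 payload=0x64=100: acc |= 100<<14 -> acc=1648673 shift=21 [end]
Varint 3: bytes[5:8] = A1 D0 64 -> value 1648673 (3 byte(s))
  byte[8]=0x26 cont=0 payload=0x26=38: acc |= 38<<0 -> acc=38 shift=7 [end]
Varint 4: bytes[8:9] = 26 -> value 38 (1 byte(s))
  byte[9]=0x76 cont=0 payload=0x76=118: acc |= 118<<0 -> acc=118 shift=7 [end]
Varint 5: bytes[9:10] = 76 -> value 118 (1 byte(s))
  byte[10]=0x82 cont=1 payload=0x02=2: acc |= 2<<0 -> acc=2 shift=7
  byte[11]=0xCA cont=1 payload=0x4A=74: acc |= 74<<7 -> acc=9474 shift=14
  byte[12]=0xCE cont=1 payload=0x4E=78: acc |= 78<<14 -> acc=1287426 shift=21
  byte[13]=0x33 cont=0 payload=0x33=51: acc |= 51<<21 -> acc=108242178 shift=28 [end]
Varint 6: bytes[10:14] = 82 CA CE 33 -> value 108242178 (4 byte(s))

Answer: 9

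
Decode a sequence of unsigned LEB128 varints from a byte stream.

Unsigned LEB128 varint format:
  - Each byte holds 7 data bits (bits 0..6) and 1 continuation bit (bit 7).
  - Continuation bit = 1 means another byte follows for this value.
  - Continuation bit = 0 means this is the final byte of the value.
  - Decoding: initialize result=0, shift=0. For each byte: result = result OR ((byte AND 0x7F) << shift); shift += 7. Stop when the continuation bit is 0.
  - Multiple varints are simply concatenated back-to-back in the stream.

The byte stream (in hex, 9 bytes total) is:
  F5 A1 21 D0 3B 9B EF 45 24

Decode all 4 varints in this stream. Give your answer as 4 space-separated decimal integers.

  byte[0]=0xF5 cont=1 payload=0x75=117: acc |= 117<<0 -> acc=117 shift=7
  byte[1]=0xA1 cont=1 payload=0x21=33: acc |= 33<<7 -> acc=4341 shift=14
  byte[2]=0x21 cont=0 payload=0x21=33: acc |= 33<<14 -> acc=545013 shift=21 [end]
Varint 1: bytes[0:3] = F5 A1 21 -> value 545013 (3 byte(s))
  byte[3]=0xD0 cont=1 payload=0x50=80: acc |= 80<<0 -> acc=80 shift=7
  byte[4]=0x3B cont=0 payload=0x3B=59: acc |= 59<<7 -> acc=7632 shift=14 [end]
Varint 2: bytes[3:5] = D0 3B -> value 7632 (2 byte(s))
  byte[5]=0x9B cont=1 payload=0x1B=27: acc |= 27<<0 -> acc=27 shift=7
  byte[6]=0xEF cont=1 payload=0x6F=111: acc |= 111<<7 -> acc=14235 shift=14
  byte[7]=0x45 cont=0 payload=0x45=69: acc |= 69<<14 -> acc=1144731 shift=21 [end]
Varint 3: bytes[5:8] = 9B EF 45 -> value 1144731 (3 byte(s))
  byte[8]=0x24 cont=0 payload=0x24=36: acc |= 36<<0 -> acc=36 shift=7 [end]
Varint 4: bytes[8:9] = 24 -> value 36 (1 byte(s))

Answer: 545013 7632 1144731 36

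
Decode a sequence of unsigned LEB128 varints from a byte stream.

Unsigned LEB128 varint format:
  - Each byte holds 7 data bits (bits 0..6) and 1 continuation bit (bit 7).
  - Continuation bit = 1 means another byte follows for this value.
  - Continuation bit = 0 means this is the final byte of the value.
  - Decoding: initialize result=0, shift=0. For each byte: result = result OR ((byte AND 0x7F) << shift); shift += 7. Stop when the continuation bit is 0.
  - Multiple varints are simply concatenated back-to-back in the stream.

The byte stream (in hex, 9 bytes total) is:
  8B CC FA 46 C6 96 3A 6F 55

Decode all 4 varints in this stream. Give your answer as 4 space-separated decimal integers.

  byte[0]=0x8B cont=1 payload=0x0B=11: acc |= 11<<0 -> acc=11 shift=7
  byte[1]=0xCC cont=1 payload=0x4C=76: acc |= 76<<7 -> acc=9739 shift=14
  byte[2]=0xFA cont=1 payload=0x7A=122: acc |= 122<<14 -> acc=2008587 shift=21
  byte[3]=0x46 cont=0 payload=0x46=70: acc |= 70<<21 -> acc=148809227 shift=28 [end]
Varint 1: bytes[0:4] = 8B CC FA 46 -> value 148809227 (4 byte(s))
  byte[4]=0xC6 cont=1 payload=0x46=70: acc |= 70<<0 -> acc=70 shift=7
  byte[5]=0x96 cont=1 payload=0x16=22: acc |= 22<<7 -> acc=2886 shift=14
  byte[6]=0x3A cont=0 payload=0x3A=58: acc |= 58<<14 -> acc=953158 shift=21 [end]
Varint 2: bytes[4:7] = C6 96 3A -> value 953158 (3 byte(s))
  byte[7]=0x6F cont=0 payload=0x6F=111: acc |= 111<<0 -> acc=111 shift=7 [end]
Varint 3: bytes[7:8] = 6F -> value 111 (1 byte(s))
  byte[8]=0x55 cont=0 payload=0x55=85: acc |= 85<<0 -> acc=85 shift=7 [end]
Varint 4: bytes[8:9] = 55 -> value 85 (1 byte(s))

Answer: 148809227 953158 111 85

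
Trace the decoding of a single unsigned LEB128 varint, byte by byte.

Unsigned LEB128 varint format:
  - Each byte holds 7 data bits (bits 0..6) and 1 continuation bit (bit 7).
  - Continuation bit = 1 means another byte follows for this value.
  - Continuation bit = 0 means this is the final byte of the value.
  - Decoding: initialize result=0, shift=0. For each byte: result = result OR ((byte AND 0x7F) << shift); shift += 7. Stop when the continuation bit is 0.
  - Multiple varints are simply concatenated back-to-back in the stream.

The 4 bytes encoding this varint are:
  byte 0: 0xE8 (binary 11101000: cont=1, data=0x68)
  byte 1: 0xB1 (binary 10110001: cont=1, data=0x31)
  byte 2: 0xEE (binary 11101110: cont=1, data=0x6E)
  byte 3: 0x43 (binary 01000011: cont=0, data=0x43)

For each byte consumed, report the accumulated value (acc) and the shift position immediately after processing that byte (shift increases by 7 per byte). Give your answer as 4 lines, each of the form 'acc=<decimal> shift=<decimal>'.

byte 0=0xE8: payload=0x68=104, contrib = 104<<0 = 104; acc -> 104, shift -> 7
byte 1=0xB1: payload=0x31=49, contrib = 49<<7 = 6272; acc -> 6376, shift -> 14
byte 2=0xEE: payload=0x6E=110, contrib = 110<<14 = 1802240; acc -> 1808616, shift -> 21
byte 3=0x43: payload=0x43=67, contrib = 67<<21 = 140509184; acc -> 142317800, shift -> 28

Answer: acc=104 shift=7
acc=6376 shift=14
acc=1808616 shift=21
acc=142317800 shift=28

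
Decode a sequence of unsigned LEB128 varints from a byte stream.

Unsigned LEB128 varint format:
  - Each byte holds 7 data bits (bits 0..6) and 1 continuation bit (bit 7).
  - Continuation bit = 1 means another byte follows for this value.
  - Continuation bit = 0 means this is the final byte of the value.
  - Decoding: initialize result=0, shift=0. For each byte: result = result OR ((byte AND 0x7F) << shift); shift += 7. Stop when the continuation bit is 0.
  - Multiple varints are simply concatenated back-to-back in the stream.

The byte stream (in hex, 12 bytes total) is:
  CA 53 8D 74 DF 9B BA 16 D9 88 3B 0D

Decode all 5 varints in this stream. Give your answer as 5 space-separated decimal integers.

Answer: 10698 14861 47091167 967769 13

Derivation:
  byte[0]=0xCA cont=1 payload=0x4A=74: acc |= 74<<0 -> acc=74 shift=7
  byte[1]=0x53 cont=0 payload=0x53=83: acc |= 83<<7 -> acc=10698 shift=14 [end]
Varint 1: bytes[0:2] = CA 53 -> value 10698 (2 byte(s))
  byte[2]=0x8D cont=1 payload=0x0D=13: acc |= 13<<0 -> acc=13 shift=7
  byte[3]=0x74 cont=0 payload=0x74=116: acc |= 116<<7 -> acc=14861 shift=14 [end]
Varint 2: bytes[2:4] = 8D 74 -> value 14861 (2 byte(s))
  byte[4]=0xDF cont=1 payload=0x5F=95: acc |= 95<<0 -> acc=95 shift=7
  byte[5]=0x9B cont=1 payload=0x1B=27: acc |= 27<<7 -> acc=3551 shift=14
  byte[6]=0xBA cont=1 payload=0x3A=58: acc |= 58<<14 -> acc=953823 shift=21
  byte[7]=0x16 cont=0 payload=0x16=22: acc |= 22<<21 -> acc=47091167 shift=28 [end]
Varint 3: bytes[4:8] = DF 9B BA 16 -> value 47091167 (4 byte(s))
  byte[8]=0xD9 cont=1 payload=0x59=89: acc |= 89<<0 -> acc=89 shift=7
  byte[9]=0x88 cont=1 payload=0x08=8: acc |= 8<<7 -> acc=1113 shift=14
  byte[10]=0x3B cont=0 payload=0x3B=59: acc |= 59<<14 -> acc=967769 shift=21 [end]
Varint 4: bytes[8:11] = D9 88 3B -> value 967769 (3 byte(s))
  byte[11]=0x0D cont=0 payload=0x0D=13: acc |= 13<<0 -> acc=13 shift=7 [end]
Varint 5: bytes[11:12] = 0D -> value 13 (1 byte(s))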